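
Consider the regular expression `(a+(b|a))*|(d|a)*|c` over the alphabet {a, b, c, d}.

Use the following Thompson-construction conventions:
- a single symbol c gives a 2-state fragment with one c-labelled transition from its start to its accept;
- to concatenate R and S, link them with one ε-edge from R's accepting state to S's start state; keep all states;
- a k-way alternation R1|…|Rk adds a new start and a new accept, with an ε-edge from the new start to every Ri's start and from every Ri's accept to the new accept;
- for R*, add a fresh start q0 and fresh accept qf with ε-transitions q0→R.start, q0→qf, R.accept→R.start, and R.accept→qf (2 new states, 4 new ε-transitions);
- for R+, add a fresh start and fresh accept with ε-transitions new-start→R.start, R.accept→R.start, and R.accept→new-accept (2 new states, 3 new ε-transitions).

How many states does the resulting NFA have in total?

Building bottom-up:
Each of the 6 symbol leaves contributes a 2-state fragment.
  a+ — 4 states
  b|a — 6 states
  a+(b|a) — 10 states
  (a+(b|a))* — 12 states
  d|a — 6 states
  (d|a)* — 8 states
  (a+(b|a))*|(d|a)*|c — 24 states

24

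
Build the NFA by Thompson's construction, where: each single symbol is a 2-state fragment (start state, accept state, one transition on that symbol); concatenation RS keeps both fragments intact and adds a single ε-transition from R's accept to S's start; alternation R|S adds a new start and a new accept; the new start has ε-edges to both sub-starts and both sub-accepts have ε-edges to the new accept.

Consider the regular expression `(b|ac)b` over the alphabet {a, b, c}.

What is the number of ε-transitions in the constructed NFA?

6

By structural recursion:
Each of the 4 symbol leaves contributes 0 ε-transitions.
  ac = 1 ε-transition
  b|ac = 5 ε-transitions
  (b|ac)b = 6 ε-transitions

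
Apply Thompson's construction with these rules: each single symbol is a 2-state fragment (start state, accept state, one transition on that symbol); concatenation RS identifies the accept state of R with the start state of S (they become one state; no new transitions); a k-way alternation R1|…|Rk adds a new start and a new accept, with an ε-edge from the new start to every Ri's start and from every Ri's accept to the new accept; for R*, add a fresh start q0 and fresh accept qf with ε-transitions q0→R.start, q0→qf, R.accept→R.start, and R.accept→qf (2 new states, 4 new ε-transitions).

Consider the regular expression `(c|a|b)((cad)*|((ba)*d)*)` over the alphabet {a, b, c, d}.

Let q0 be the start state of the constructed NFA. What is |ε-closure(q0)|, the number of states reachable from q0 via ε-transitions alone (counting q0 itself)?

4

Let C(F) = |ε-closure(F.start)| within fragment F, and note whether F accepts ε. Symbol fragments have C = 1 and do not accept ε. Then:
  c|a|b — new start ε-reaches every alternative's start; none of them accept ε, so the new accept is not reached: |closure| = 1 + 1 + 1 + 1 = 4
  cad — |closure| equals the left operand's closure size = 1 (its accept is not ε-reachable, so the closure stops there)
  (cad)* — the star's fresh start ε-reaches both the body's start and the fresh accept: |closure| = 2 + 1 = 3
  ba — same as the first factor's closure: |closure| = 1
  (ba)* — new start has ε-edges to the inner start and to the new accept, so |closure| = 2 + 1 = 3
  (ba)*d — the left operand accepts ε, so the closure extends into the next operand (the shared merged state is already counted); |closure| = 3 + (1−1) = 3
  ((ba)*d)* — the star's fresh start ε-reaches both the body's start and the fresh accept: |closure| = 2 + 3 = 5
  (cad)*|((ba)*d)* — |closure| = 1 (new start) + (3 + 5) + 1 (new accept, since some branch ε-reaches its own accept) = 10
  (c|a|b)((cad)*|((ba)*d)*) — same as the first factor's closure: |closure| = 4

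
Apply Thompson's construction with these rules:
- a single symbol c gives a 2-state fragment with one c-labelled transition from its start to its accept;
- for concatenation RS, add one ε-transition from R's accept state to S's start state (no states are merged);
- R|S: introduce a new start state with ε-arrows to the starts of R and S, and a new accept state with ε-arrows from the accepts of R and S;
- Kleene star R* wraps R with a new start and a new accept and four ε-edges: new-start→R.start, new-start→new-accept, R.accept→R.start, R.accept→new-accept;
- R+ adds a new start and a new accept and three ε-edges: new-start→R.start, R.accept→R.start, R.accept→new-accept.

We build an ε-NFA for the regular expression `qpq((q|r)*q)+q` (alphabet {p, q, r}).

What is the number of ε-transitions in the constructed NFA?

16

Per subexpression:
Each of the 7 symbol leaves contributes 0 ε-transitions.
  q|r = 4 ε-transitions
  (q|r)* = 8 ε-transitions
  (q|r)*q = 9 ε-transitions
  ((q|r)*q)+ = 12 ε-transitions
  qpq((q|r)*q)+q = 16 ε-transitions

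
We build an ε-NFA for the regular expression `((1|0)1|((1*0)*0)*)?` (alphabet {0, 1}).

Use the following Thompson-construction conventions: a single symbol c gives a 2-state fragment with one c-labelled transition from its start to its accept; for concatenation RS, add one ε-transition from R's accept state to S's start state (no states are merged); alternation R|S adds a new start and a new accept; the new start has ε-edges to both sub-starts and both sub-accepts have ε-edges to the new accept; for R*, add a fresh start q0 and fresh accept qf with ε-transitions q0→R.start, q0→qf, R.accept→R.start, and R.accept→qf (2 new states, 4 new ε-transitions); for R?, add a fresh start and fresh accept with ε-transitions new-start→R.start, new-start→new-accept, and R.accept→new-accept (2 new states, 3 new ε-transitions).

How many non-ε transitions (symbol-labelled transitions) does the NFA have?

Per subexpression:
Each of the 6 symbol leaves contributes exactly 1 symbol transition.
  1|0 : 2 symbol transitions
  (1|0)1 : 3 symbol transitions
  1* : 1 symbol transition
  1*0 : 2 symbol transitions
  (1*0)* : 2 symbol transitions
  (1*0)*0 : 3 symbol transitions
  ((1*0)*0)* : 3 symbol transitions
  (1|0)1|((1*0)*0)* : 6 symbol transitions
  ((1|0)1|((1*0)*0)*)? : 6 symbol transitions

6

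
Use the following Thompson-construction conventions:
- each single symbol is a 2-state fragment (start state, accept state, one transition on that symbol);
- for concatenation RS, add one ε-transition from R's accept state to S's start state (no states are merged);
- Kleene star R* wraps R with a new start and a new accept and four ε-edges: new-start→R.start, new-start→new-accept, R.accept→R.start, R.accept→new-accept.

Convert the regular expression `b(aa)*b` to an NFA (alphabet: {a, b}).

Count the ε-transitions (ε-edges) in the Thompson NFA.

7

Building bottom-up:
Each of the 4 symbol leaves contributes 0 ε-transitions.
  aa → 1 ε-transition
  (aa)* → 5 ε-transitions
  b(aa)*b → 7 ε-transitions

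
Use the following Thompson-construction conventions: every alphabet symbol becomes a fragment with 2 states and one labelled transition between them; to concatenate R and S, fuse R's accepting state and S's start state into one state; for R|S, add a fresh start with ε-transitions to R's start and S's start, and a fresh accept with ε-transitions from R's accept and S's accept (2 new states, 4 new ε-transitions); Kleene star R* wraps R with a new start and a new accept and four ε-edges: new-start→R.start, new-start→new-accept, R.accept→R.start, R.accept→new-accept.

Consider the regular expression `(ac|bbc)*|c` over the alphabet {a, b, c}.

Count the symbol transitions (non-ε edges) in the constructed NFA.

6

By structural recursion:
Each of the 6 symbol leaves contributes exactly 1 symbol transition.
  ac → 2 symbol transitions
  bbc → 3 symbol transitions
  ac|bbc → 5 symbol transitions
  (ac|bbc)* → 5 symbol transitions
  (ac|bbc)*|c → 6 symbol transitions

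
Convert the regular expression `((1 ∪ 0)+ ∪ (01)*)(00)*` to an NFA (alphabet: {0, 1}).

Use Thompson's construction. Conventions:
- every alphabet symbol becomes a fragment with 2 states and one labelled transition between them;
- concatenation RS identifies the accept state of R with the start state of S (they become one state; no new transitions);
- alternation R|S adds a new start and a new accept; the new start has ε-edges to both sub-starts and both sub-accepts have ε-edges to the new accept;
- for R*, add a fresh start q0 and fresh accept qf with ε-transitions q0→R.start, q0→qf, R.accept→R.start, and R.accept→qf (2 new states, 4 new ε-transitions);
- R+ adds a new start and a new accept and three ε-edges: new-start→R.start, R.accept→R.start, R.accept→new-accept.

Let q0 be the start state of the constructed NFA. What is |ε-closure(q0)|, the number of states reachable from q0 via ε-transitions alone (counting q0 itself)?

Work bottom-up. For each fragment F, track |ε-closure(F.start)| and whether F's accept lies in that closure (i.e. whether F accepts ε). A single-symbol fragment has closure size 1 and does not accept ε.
  1 ∪ 0 → |ε-closure| = 1 + 1 + 1 = 3 (the new accept is not ε-reachable since no branch accepts ε)
  (1 ∪ 0)+ → new start ε-reaches only the body's start; the new accept needs a symbol first: |ε-closure| = 1 + 3 = 4
  01 → same as the first factor's closure: |ε-closure| = 1
  (01)* → the star's fresh start ε-reaches both the body's start and the fresh accept: |ε-closure| = 2 + 1 = 3
  (1 ∪ 0)+ ∪ (01)* → new start ε-reaches every alternative's start; at least one alternative accepts ε, so the union's new accept is reached too: |ε-closure| = 1 + 4 + 3 + 1 = 9
  00 → same as the first factor's closure: |ε-closure| = 1
  (00)* → |ε-closure| = 1 (new start) + 1 (body) + 1 (new accept) = 3
  ((1 ∪ 0)+ ∪ (01)*)(00)* → the left operand accepts ε, so the closure extends into the next operand (the shared merged state is already counted); |ε-closure| = 9 + (3−1) = 11

11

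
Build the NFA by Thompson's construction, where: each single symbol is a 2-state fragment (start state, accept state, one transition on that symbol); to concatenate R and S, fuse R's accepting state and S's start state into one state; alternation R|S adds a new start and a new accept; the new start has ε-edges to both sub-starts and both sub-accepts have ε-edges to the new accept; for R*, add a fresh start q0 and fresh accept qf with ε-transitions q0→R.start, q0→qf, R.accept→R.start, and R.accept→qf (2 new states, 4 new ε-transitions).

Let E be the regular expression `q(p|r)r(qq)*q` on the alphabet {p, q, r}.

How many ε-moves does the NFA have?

Bottom-up over the parse tree:
Each of the 7 symbol leaves contributes 0 ε-transitions.
  p|r — 4 ε-transitions
  qq — 0 ε-transitions
  (qq)* — 4 ε-transitions
  q(p|r)r(qq)*q — 8 ε-transitions

8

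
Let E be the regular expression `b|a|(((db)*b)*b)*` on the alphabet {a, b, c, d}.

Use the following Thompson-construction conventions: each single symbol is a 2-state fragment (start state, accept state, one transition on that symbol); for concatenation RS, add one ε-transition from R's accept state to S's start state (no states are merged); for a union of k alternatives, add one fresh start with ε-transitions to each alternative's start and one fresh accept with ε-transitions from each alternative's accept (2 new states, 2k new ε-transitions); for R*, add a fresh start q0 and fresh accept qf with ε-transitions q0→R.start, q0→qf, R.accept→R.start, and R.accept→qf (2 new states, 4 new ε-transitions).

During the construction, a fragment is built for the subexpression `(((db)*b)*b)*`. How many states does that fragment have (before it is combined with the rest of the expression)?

14

Fragment for `(((db)*b)*b)*`:
Each of the 4 symbol leaves contributes a 2-state fragment.
  db : 4 states
  (db)* : 6 states
  (db)*b : 8 states
  ((db)*b)* : 10 states
  ((db)*b)*b : 12 states
  (((db)*b)*b)* : 14 states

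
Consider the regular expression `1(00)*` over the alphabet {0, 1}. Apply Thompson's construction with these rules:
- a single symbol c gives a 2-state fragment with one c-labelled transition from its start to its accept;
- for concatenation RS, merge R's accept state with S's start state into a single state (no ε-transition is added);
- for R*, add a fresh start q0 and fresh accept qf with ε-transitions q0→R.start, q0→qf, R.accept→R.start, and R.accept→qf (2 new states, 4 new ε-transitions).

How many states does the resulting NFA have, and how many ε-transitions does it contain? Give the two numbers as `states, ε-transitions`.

Bottom-up over the parse tree:
Each of the 3 symbol leaves contributes 2 states and 0 ε-transitions.
  00 : 3 states, 0 ε-transitions
  (00)* : 5 states, 4 ε-transitions
  1(00)* : 6 states, 4 ε-transitions

6, 4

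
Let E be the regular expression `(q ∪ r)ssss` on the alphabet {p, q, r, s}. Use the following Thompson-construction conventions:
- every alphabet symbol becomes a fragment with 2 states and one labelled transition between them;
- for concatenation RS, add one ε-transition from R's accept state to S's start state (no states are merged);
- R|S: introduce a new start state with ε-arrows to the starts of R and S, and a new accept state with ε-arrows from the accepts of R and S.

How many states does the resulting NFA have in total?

By structural recursion:
Each of the 6 symbol leaves contributes a 2-state fragment.
  q ∪ r : 6 states
  (q ∪ r)ssss : 14 states

14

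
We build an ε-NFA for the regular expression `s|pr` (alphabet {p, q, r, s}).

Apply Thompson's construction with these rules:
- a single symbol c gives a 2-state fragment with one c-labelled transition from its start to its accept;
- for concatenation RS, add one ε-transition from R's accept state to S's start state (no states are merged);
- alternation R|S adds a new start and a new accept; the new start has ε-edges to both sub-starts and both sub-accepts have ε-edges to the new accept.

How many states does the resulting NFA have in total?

8

Recursing over subexpressions:
Each of the 3 symbol leaves contributes a 2-state fragment.
  pr = 4 states
  s|pr = 8 states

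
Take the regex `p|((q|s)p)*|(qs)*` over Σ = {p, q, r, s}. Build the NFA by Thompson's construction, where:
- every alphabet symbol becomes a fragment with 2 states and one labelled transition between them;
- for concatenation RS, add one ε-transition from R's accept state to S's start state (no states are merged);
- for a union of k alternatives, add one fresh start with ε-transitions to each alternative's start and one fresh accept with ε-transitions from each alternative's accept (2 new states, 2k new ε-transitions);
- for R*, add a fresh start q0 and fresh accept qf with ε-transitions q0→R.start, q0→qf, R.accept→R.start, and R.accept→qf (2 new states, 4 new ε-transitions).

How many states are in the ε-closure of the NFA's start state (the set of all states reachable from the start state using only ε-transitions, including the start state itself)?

11

Work bottom-up. For each fragment F, track |ε-closure(F.start)| and whether F's accept lies in that closure (i.e. whether F accepts ε). A single-symbol fragment has closure size 1 and does not accept ε.
  q|s : new start ε-reaches every alternative's start; none of them accept ε, so the new accept is not reached: C = 1 + 1 + 1 = 3
  (q|s)p : same as the first factor's closure: C = 3
  ((q|s)p)* : C = 1 (new start) + 3 (body) + 1 (new accept) = 5
  qs : same as the first factor's closure: C = 1
  (qs)* : new start has ε-edges to the inner start and to the new accept, so C = 2 + 1 = 3
  p|((q|s)p)*|(qs)* : C = 1 (new start) + (1 + 5 + 3) + 1 (new accept, since some branch ε-reaches its own accept) = 11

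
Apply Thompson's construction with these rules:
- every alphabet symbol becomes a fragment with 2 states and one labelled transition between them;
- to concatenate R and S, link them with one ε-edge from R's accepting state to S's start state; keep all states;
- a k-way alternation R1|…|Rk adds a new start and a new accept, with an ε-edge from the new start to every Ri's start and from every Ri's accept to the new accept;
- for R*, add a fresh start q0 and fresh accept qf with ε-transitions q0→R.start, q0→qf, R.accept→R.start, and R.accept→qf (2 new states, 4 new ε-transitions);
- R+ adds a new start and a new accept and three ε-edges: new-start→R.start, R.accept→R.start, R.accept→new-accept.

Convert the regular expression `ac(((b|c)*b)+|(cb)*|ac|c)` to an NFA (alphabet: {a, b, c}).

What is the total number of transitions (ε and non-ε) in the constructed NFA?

38

By structural recursion:
Each of the 10 symbol leaves contributes 1 transition (1 symbol, 0 ε).
  b|c = 6 transitions (2 symbol, 4 ε)
  (b|c)* = 10 transitions (2 symbol, 8 ε)
  (b|c)*b = 12 transitions (3 symbol, 9 ε)
  ((b|c)*b)+ = 15 transitions (3 symbol, 12 ε)
  cb = 3 transitions (2 symbol, 1 ε)
  (cb)* = 7 transitions (2 symbol, 5 ε)
  ac = 3 transitions (2 symbol, 1 ε)
  ((b|c)*b)+|(cb)*|ac|c = 34 transitions (8 symbol, 26 ε)
  ac(((b|c)*b)+|(cb)*|ac|c) = 38 transitions (10 symbol, 28 ε)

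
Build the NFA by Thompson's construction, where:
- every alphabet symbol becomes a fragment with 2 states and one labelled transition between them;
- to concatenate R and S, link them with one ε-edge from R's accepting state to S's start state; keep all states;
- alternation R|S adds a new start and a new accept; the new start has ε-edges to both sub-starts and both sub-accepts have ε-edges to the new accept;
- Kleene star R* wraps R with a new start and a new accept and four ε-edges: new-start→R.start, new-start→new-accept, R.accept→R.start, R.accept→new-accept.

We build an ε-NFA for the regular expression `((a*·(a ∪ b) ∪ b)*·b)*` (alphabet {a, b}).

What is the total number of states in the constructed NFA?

Bottom-up over the parse tree:
Each of the 5 symbol leaves contributes a 2-state fragment.
  a* = 4 states
  a ∪ b = 6 states
  a*·(a ∪ b) = 10 states
  a*·(a ∪ b) ∪ b = 14 states
  (a*·(a ∪ b) ∪ b)* = 16 states
  (a*·(a ∪ b) ∪ b)*·b = 18 states
  ((a*·(a ∪ b) ∪ b)*·b)* = 20 states

20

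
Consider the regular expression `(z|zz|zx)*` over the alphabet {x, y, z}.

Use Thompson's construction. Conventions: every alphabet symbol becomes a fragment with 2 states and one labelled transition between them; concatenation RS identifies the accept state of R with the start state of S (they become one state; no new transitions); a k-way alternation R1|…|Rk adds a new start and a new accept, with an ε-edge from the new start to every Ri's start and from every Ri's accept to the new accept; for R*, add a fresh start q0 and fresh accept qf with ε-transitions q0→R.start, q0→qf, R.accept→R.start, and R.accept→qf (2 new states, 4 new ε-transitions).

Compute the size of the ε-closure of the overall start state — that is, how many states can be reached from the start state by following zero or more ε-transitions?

Work bottom-up. For each fragment F, track |ε-closure(F.start)| and whether F's accept lies in that closure (i.e. whether F accepts ε). A single-symbol fragment has closure size 1 and does not accept ε.
  zz → same as the first factor's closure: |closure| = 1
  zx → same as the first factor's closure: |closure| = 1
  z|zz|zx → new start ε-reaches every alternative's start; none of them accept ε, so the new accept is not reached: |closure| = 1 + 1 + 1 + 1 = 4
  (z|zz|zx)* → new start has ε-edges to the inner start and to the new accept, so |closure| = 2 + 4 = 6

6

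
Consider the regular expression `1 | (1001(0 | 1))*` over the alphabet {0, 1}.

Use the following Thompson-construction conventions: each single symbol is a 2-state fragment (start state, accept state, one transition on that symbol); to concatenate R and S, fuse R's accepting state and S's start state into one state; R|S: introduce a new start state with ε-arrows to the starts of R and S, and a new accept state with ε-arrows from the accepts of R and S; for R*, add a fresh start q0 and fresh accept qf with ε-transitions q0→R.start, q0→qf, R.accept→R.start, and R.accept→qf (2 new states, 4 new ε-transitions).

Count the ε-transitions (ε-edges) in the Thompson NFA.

Per subexpression:
Each of the 7 symbol leaves contributes 0 ε-transitions.
  0 | 1 = 4 ε-transitions
  1001(0 | 1) = 4 ε-transitions
  (1001(0 | 1))* = 8 ε-transitions
  1 | (1001(0 | 1))* = 12 ε-transitions

12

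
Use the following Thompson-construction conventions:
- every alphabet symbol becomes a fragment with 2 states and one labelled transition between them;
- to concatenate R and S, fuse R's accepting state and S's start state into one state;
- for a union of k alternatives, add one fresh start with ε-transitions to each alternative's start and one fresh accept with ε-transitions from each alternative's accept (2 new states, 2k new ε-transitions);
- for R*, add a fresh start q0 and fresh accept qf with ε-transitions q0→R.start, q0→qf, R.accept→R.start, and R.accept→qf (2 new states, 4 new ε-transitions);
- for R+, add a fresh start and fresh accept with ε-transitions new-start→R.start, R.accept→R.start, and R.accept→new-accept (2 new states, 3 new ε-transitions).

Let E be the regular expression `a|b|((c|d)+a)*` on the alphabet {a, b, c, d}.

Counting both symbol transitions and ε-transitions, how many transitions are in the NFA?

22

By structural recursion:
Each of the 5 symbol leaves contributes 1 transition (1 symbol, 0 ε).
  c|d — 6 transitions (2 symbol, 4 ε)
  (c|d)+ — 9 transitions (2 symbol, 7 ε)
  (c|d)+a — 10 transitions (3 symbol, 7 ε)
  ((c|d)+a)* — 14 transitions (3 symbol, 11 ε)
  a|b|((c|d)+a)* — 22 transitions (5 symbol, 17 ε)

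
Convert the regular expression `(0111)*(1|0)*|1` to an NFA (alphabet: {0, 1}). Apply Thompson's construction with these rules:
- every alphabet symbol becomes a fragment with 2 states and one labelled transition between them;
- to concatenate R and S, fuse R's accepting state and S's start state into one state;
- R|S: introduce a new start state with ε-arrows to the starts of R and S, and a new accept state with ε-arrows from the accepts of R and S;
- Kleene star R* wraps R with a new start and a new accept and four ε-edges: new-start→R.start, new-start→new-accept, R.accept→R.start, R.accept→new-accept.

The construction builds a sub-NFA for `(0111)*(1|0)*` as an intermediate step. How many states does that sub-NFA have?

14

Fragment for `(0111)*(1|0)*`:
Each of the 6 symbol leaves contributes a 2-state fragment.
  0111 = 5 states
  (0111)* = 7 states
  1|0 = 6 states
  (1|0)* = 8 states
  (0111)*(1|0)* = 14 states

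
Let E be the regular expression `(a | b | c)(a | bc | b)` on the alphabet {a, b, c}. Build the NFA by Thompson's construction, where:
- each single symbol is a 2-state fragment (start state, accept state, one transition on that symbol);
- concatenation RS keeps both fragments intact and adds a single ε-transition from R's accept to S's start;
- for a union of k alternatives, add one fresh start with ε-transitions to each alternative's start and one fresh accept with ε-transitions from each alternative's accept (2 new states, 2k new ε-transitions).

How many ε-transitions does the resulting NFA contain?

14

Per subexpression:
Each of the 7 symbol leaves contributes 0 ε-transitions.
  a | b | c — 6 ε-transitions
  bc — 1 ε-transition
  a | bc | b — 7 ε-transitions
  (a | b | c)(a | bc | b) — 14 ε-transitions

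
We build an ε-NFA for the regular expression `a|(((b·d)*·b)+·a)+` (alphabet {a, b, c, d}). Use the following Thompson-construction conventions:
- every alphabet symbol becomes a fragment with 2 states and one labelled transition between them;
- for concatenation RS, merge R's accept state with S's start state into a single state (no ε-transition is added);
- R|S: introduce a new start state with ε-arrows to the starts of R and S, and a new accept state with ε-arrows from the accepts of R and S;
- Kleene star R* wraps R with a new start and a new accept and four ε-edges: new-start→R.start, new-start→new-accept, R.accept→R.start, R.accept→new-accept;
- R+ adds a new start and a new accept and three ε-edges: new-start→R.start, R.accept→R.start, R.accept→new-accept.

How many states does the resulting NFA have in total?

15

By structural recursion:
Each of the 5 symbol leaves contributes a 2-state fragment.
  b·d : 3 states
  (b·d)* : 5 states
  (b·d)*·b : 6 states
  ((b·d)*·b)+ : 8 states
  ((b·d)*·b)+·a : 9 states
  (((b·d)*·b)+·a)+ : 11 states
  a|(((b·d)*·b)+·a)+ : 15 states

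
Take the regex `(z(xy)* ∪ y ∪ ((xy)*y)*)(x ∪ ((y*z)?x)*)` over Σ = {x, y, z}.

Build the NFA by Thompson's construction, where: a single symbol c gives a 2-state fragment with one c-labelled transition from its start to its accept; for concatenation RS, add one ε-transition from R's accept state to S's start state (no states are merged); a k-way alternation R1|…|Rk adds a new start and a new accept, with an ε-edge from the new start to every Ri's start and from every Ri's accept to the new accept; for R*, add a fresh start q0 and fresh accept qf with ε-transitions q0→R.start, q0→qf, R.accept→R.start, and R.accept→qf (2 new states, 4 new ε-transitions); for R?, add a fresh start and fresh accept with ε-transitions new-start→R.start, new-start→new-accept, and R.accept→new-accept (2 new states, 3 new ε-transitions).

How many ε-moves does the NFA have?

By structural recursion:
Each of the 11 symbol leaves contributes 0 ε-transitions.
  xy : 1 ε-transition
  (xy)* : 5 ε-transitions
  z(xy)* : 6 ε-transitions
  xy : 1 ε-transition
  (xy)* : 5 ε-transitions
  (xy)*y : 6 ε-transitions
  ((xy)*y)* : 10 ε-transitions
  z(xy)* ∪ y ∪ ((xy)*y)* : 22 ε-transitions
  y* : 4 ε-transitions
  y*z : 5 ε-transitions
  (y*z)? : 8 ε-transitions
  (y*z)?x : 9 ε-transitions
  ((y*z)?x)* : 13 ε-transitions
  x ∪ ((y*z)?x)* : 17 ε-transitions
  (z(xy)* ∪ y ∪ ((xy)*y)*)(x ∪ ((y*z)?x)*) : 40 ε-transitions

40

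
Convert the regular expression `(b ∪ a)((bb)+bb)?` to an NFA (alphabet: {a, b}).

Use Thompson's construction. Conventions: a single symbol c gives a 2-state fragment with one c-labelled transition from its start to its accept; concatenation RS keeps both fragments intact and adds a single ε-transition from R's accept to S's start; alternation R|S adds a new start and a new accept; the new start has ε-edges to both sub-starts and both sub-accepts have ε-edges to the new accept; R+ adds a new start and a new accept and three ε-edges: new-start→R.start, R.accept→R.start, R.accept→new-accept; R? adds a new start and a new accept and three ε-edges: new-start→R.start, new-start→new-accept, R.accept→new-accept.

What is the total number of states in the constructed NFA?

Bottom-up over the parse tree:
Each of the 6 symbol leaves contributes a 2-state fragment.
  b ∪ a = 6 states
  bb = 4 states
  (bb)+ = 6 states
  (bb)+bb = 10 states
  ((bb)+bb)? = 12 states
  (b ∪ a)((bb)+bb)? = 18 states

18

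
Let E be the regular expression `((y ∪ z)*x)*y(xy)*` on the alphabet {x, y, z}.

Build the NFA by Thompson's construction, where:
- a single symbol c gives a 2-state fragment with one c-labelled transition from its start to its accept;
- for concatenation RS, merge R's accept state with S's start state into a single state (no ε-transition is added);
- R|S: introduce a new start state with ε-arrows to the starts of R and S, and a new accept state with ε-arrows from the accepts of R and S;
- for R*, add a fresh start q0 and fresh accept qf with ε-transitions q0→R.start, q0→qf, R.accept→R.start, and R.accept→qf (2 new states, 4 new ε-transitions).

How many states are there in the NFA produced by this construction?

Recursing over subexpressions:
Each of the 6 symbol leaves contributes a 2-state fragment.
  y ∪ z = 6 states
  (y ∪ z)* = 8 states
  (y ∪ z)*x = 9 states
  ((y ∪ z)*x)* = 11 states
  xy = 3 states
  (xy)* = 5 states
  ((y ∪ z)*x)*y(xy)* = 16 states

16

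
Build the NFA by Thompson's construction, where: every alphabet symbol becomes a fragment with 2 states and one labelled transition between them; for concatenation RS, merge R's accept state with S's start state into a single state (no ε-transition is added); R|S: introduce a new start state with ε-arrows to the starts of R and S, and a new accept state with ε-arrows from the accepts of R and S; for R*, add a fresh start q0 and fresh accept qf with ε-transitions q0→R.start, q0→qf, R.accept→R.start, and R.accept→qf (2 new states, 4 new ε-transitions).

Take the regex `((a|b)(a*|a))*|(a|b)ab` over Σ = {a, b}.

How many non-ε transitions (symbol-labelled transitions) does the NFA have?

By structural recursion:
Each of the 8 symbol leaves contributes exactly 1 symbol transition.
  a|b : 2 symbol transitions
  a* : 1 symbol transition
  a*|a : 2 symbol transitions
  (a|b)(a*|a) : 4 symbol transitions
  ((a|b)(a*|a))* : 4 symbol transitions
  a|b : 2 symbol transitions
  (a|b)ab : 4 symbol transitions
  ((a|b)(a*|a))*|(a|b)ab : 8 symbol transitions

8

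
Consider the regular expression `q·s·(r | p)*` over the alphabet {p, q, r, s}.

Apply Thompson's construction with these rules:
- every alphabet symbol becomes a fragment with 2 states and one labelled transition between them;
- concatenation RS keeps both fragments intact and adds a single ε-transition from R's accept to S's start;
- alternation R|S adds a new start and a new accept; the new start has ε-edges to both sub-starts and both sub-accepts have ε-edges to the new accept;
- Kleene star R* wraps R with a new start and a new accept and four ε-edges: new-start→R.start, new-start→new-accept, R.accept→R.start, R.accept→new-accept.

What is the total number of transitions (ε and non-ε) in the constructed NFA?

14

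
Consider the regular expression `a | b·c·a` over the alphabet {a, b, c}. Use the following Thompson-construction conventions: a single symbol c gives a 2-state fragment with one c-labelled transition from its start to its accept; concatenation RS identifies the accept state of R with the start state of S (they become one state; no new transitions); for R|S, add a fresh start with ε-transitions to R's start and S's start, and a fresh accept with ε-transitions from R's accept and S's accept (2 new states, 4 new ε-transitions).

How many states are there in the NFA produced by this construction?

Recursing over subexpressions:
Each of the 4 symbol leaves contributes a 2-state fragment.
  b·c·a = 4 states
  a | b·c·a = 8 states

8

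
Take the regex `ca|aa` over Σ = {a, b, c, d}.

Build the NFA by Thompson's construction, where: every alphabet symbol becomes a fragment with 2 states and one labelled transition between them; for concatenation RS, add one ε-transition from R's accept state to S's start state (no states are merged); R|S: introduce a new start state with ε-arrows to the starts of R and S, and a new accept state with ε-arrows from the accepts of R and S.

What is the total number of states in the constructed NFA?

Bottom-up over the parse tree:
Each of the 4 symbol leaves contributes a 2-state fragment.
  ca : 4 states
  aa : 4 states
  ca|aa : 10 states

10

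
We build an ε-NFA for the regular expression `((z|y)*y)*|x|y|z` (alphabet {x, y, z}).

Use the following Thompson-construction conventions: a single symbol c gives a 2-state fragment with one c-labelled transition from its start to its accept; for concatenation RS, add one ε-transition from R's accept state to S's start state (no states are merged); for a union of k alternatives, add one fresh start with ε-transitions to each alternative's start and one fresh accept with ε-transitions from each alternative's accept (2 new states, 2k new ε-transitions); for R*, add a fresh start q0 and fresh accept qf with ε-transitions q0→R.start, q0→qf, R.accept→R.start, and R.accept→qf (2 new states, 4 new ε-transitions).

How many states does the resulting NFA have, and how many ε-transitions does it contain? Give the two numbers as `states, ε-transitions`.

20, 21

Recursing over subexpressions:
Each of the 6 symbol leaves contributes 2 states and 0 ε-transitions.
  z|y — 6 states, 4 ε-transitions
  (z|y)* — 8 states, 8 ε-transitions
  (z|y)*y — 10 states, 9 ε-transitions
  ((z|y)*y)* — 12 states, 13 ε-transitions
  ((z|y)*y)*|x|y|z — 20 states, 21 ε-transitions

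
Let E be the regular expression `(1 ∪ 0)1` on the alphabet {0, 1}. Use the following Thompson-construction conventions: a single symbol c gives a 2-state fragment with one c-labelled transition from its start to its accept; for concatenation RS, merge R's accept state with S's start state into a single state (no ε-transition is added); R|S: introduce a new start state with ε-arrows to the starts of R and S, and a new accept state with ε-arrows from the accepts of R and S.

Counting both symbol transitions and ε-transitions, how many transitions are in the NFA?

Bottom-up over the parse tree:
Each of the 3 symbol leaves contributes 1 transition (1 symbol, 0 ε).
  1 ∪ 0 → 6 transitions (2 symbol, 4 ε)
  (1 ∪ 0)1 → 7 transitions (3 symbol, 4 ε)

7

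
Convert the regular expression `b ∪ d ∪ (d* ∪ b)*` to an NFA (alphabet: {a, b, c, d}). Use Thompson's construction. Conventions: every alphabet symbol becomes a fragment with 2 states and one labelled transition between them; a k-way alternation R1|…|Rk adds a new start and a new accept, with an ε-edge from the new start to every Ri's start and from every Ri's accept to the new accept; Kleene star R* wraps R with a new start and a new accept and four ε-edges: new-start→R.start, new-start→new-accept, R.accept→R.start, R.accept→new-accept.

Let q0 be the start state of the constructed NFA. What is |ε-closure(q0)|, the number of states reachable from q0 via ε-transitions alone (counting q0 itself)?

12

Work bottom-up. For each fragment F, track |ε-closure(F.start)| and whether F's accept lies in that closure (i.e. whether F accepts ε). A single-symbol fragment has closure size 1 and does not accept ε.
  d* : the star's fresh start ε-reaches both the body's start and the fresh accept: |ε-closure| = 2 + 1 = 3
  d* ∪ b : |ε-closure| = 1 (new start) + (3 + 1) + 1 (new accept, since some branch ε-reaches its own accept) = 6
  (d* ∪ b)* : new start has ε-edges to the inner start and to the new accept, so |ε-closure| = 2 + 6 = 8
  b ∪ d ∪ (d* ∪ b)* : |ε-closure| = 1 (new start) + (1 + 1 + 8) + 1 (new accept, since some branch ε-reaches its own accept) = 12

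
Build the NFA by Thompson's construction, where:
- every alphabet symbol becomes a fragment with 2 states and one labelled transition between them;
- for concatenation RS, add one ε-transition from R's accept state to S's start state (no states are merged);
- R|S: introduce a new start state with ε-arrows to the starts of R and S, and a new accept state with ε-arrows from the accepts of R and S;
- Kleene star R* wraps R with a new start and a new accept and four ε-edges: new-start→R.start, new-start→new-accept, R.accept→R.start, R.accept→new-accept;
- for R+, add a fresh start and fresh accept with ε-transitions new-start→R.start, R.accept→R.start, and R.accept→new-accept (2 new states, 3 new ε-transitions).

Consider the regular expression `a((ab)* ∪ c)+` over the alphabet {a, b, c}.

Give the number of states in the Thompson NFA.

Building bottom-up:
Each of the 4 symbol leaves contributes a 2-state fragment.
  ab = 4 states
  (ab)* = 6 states
  (ab)* ∪ c = 10 states
  ((ab)* ∪ c)+ = 12 states
  a((ab)* ∪ c)+ = 14 states

14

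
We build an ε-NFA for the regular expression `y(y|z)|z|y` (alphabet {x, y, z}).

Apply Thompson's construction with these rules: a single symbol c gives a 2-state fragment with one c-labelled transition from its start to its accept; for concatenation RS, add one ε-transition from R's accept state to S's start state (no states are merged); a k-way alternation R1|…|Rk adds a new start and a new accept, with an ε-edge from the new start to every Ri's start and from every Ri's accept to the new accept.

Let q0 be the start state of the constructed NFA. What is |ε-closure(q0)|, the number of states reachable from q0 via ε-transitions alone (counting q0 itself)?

4

Work bottom-up. For each fragment F, track |ε-closure(F.start)| and whether F's accept lies in that closure (i.e. whether F accepts ε). A single-symbol fragment has closure size 1 and does not accept ε.
  y|z — C = 1 + 1 + 1 = 3 (the new accept is not ε-reachable since no branch accepts ε)
  y(y|z) — same as the first factor's closure: C = 1
  y(y|z)|z|y — C = 1 + 1 + 1 + 1 = 4 (the new accept is not ε-reachable since no branch accepts ε)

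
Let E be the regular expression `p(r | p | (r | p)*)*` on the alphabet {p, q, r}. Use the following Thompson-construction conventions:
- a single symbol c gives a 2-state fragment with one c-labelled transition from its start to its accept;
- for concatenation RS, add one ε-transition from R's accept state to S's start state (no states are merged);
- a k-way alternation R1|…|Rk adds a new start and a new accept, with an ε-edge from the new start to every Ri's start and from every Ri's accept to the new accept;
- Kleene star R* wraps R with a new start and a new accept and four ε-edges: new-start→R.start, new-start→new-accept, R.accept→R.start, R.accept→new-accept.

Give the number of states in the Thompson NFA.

18

Building bottom-up:
Each of the 5 symbol leaves contributes a 2-state fragment.
  r | p → 6 states
  (r | p)* → 8 states
  r | p | (r | p)* → 14 states
  (r | p | (r | p)*)* → 16 states
  p(r | p | (r | p)*)* → 18 states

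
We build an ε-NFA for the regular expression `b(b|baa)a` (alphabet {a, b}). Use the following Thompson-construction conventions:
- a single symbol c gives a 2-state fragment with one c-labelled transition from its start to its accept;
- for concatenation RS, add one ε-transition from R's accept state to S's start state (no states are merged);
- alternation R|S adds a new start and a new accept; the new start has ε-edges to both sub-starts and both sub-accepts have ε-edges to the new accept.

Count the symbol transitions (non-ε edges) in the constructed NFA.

6

Recursing over subexpressions:
Each of the 6 symbol leaves contributes exactly 1 symbol transition.
  baa → 3 symbol transitions
  b|baa → 4 symbol transitions
  b(b|baa)a → 6 symbol transitions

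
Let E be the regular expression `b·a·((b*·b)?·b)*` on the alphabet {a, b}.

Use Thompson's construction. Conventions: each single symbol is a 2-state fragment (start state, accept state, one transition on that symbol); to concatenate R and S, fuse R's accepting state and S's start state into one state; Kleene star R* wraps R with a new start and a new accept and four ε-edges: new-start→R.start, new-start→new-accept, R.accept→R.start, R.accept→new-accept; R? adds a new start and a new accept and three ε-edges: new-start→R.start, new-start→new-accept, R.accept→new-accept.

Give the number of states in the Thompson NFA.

12

Bottom-up over the parse tree:
Each of the 5 symbol leaves contributes a 2-state fragment.
  b* — 4 states
  b*·b — 5 states
  (b*·b)? — 7 states
  (b*·b)?·b — 8 states
  ((b*·b)?·b)* — 10 states
  b·a·((b*·b)?·b)* — 12 states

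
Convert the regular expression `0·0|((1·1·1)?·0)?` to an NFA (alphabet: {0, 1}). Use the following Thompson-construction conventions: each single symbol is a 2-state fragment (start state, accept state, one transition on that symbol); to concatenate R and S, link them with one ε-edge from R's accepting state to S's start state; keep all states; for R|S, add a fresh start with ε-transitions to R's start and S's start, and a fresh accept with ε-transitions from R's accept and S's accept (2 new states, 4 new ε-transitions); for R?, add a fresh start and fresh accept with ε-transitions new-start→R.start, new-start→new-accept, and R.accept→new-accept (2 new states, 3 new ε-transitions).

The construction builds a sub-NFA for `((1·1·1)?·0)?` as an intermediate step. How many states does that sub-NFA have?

12

Fragment for `((1·1·1)?·0)?`:
Each of the 4 symbol leaves contributes a 2-state fragment.
  1·1·1 → 6 states
  (1·1·1)? → 8 states
  (1·1·1)?·0 → 10 states
  ((1·1·1)?·0)? → 12 states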